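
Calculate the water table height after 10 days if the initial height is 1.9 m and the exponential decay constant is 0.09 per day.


m = m0 * exp(-k*t)
m = 1.9 * exp(-0.09 * 10)
m = 1.9 * exp(-0.9000)

0.7725 m


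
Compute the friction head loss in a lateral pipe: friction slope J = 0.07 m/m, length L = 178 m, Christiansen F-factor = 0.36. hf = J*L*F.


hf = J * L * F = 0.07 * 178 * 0.36 = 4.4856 m

4.4856 m


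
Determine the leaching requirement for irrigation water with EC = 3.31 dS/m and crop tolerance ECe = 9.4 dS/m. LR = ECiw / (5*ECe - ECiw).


LR = ECiw / (5*ECe - ECiw)
LR = 3.31 / (5*9.4 - 3.31)
LR = 3.31 / 43.6900

0.0758


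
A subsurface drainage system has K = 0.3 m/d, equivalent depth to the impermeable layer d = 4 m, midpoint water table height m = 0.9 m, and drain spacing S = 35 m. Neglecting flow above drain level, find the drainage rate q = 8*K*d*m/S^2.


q = 8*K*d*m/S^2
q = 8*0.3*4*0.9/35^2
q = 8.6400 / 1225

0.0071 m/d


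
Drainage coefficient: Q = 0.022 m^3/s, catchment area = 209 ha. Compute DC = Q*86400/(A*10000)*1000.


DC = Q * 86400 / (A * 10000) * 1000
DC = 0.022 * 86400 / (209 * 10000) * 1000
DC = 1900800.0000 / 2090000

0.9095 mm/day


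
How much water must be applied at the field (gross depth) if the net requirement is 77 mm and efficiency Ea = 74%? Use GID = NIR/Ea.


Ea = 74% = 0.74
GID = NIR / Ea = 77 / 0.74 = 104.0541 mm

104.0541 mm


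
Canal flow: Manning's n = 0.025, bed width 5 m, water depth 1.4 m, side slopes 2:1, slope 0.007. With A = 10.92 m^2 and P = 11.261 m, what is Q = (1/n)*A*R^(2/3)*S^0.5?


R = A/P = 10.92/11.261 = 0.969718
Q = (1/0.025) * 10.92 * 0.969718^(2/3) * 0.007^0.5

35.8038 m^3/s


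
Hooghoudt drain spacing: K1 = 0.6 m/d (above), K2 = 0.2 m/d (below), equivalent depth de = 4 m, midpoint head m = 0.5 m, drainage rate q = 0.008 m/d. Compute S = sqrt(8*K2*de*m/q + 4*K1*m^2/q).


S^2 = 8*K2*de*m/q + 4*K1*m^2/q
S^2 = 8*0.2*4*0.5/0.008 + 4*0.6*0.5^2/0.008
S = sqrt(475.0000)

21.7945 m


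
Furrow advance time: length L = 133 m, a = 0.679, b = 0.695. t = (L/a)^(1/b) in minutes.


t = (L/a)^(1/b)
t = (133/0.679)^(1/0.695)
t = 195.876289^(1/0.695)

1985.2520 min


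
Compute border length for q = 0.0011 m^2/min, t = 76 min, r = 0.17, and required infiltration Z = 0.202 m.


L = q*t/((1+r)*Z)
L = 0.0011*76/((1+0.17)*0.202)
L = 0.0836/0.23634

0.3537 m


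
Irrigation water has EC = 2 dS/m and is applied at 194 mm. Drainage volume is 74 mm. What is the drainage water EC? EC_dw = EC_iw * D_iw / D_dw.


EC_dw = EC_iw * D_iw / D_dw
EC_dw = 2 * 194 / 74
EC_dw = 388 / 74

5.2432 dS/m


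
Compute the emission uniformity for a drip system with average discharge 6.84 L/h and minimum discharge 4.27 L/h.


EU = (q_min/q_avg)*100 = (4.27/6.84)*100 = 62.4269%

62.4269 %


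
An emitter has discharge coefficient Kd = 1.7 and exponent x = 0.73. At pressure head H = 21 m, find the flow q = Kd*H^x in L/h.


q = Kd * H^x = 1.7 * 21^0.73 = 1.7 * 9.230391

15.6917 L/h


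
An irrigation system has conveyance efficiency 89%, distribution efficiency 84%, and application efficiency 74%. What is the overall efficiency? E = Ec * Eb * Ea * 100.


Ec = 0.89, Eb = 0.84, Ea = 0.74
E = 0.89 * 0.84 * 0.74 * 100 = 55.3224%

55.3224 %


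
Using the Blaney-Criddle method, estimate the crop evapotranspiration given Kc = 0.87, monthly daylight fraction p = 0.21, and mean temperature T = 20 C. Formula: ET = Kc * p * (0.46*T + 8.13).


ET = Kc * p * (0.46*T + 8.13)
ET = 0.87 * 0.21 * (0.46*20 + 8.13)
ET = 0.87 * 0.21 * 17.3300

3.1662 mm/day


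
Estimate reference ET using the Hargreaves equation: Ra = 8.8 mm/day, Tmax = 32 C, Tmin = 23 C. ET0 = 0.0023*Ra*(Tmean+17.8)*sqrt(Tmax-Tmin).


Tmean = (Tmax + Tmin)/2 = (32 + 23)/2 = 27.5
ET0 = 0.0023 * 8.8 * (27.5 + 17.8) * sqrt(32 - 23)
ET0 = 0.0023 * 8.8 * 45.3 * 3.000000

2.7506 mm/day


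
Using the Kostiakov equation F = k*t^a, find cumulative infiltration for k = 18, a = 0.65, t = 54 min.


F = k * t^a = 18 * 54^0.65
F = 18 * 13.367677

240.6182 mm


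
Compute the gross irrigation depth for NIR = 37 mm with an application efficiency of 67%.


Ea = 67% = 0.67
GID = NIR / Ea = 37 / 0.67 = 55.2239 mm

55.2239 mm


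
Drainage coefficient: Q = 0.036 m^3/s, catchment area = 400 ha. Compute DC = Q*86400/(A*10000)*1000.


DC = Q * 86400 / (A * 10000) * 1000
DC = 0.036 * 86400 / (400 * 10000) * 1000
DC = 3110400.0000 / 4000000

0.7776 mm/day


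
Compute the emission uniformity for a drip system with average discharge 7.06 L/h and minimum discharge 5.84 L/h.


EU = (q_min/q_avg)*100 = (5.84/7.06)*100 = 82.7195%

82.7195 %


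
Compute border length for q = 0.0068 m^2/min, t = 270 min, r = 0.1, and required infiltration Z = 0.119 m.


L = q*t/((1+r)*Z)
L = 0.0068*270/((1+0.1)*0.119)
L = 1.836/0.1309

14.0260 m


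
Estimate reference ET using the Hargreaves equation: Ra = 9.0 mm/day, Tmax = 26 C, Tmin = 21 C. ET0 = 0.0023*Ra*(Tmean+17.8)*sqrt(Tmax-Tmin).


Tmean = (Tmax + Tmin)/2 = (26 + 21)/2 = 23.5
ET0 = 0.0023 * 9.0 * (23.5 + 17.8) * sqrt(26 - 21)
ET0 = 0.0023 * 9.0 * 41.3 * 2.236068

1.9116 mm/day


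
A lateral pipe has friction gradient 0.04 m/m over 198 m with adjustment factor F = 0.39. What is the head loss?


hf = J * L * F = 0.04 * 198 * 0.39 = 3.0888 m

3.0888 m


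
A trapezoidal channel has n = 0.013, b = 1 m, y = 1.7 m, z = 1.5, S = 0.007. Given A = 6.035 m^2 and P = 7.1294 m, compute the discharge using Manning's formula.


R = A/P = 6.035/7.1294 = 0.846495
Q = (1/0.013) * 6.035 * 0.846495^(2/3) * 0.007^0.5

34.7562 m^3/s


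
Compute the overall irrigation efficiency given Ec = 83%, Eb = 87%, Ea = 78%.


Ec = 0.83, Eb = 0.87, Ea = 0.78
E = 0.83 * 0.87 * 0.78 * 100 = 56.3238%

56.3238 %


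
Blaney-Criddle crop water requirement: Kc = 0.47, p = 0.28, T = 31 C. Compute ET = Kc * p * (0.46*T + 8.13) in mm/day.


ET = Kc * p * (0.46*T + 8.13)
ET = 0.47 * 0.28 * (0.46*31 + 8.13)
ET = 0.47 * 0.28 * 22.3900

2.9465 mm/day


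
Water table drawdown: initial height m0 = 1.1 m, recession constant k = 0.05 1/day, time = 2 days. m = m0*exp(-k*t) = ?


m = m0 * exp(-k*t)
m = 1.1 * exp(-0.05 * 2)
m = 1.1 * exp(-0.1000)

0.9953 m


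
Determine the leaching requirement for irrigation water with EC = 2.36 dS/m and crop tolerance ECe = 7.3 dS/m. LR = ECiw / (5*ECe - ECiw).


LR = ECiw / (5*ECe - ECiw)
LR = 2.36 / (5*7.3 - 2.36)
LR = 2.36 / 34.1400

0.0691


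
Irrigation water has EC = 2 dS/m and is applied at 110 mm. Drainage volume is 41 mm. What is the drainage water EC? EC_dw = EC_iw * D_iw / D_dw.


EC_dw = EC_iw * D_iw / D_dw
EC_dw = 2 * 110 / 41
EC_dw = 220 / 41

5.3659 dS/m


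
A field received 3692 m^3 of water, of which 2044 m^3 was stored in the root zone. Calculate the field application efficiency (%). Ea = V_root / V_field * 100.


Ea = V_root / V_field * 100 = 2044 / 3692 * 100 = 55.3629%

55.3629 %


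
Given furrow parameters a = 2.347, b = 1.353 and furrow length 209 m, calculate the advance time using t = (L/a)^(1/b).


t = (L/a)^(1/b)
t = (209/2.347)^(1/1.353)
t = 89.049851^(1/1.353)

27.6039 min


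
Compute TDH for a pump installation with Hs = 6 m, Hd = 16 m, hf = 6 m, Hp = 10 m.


TDH = Hs + Hd + hf + Hp = 6 + 16 + 6 + 10 = 38

38 m


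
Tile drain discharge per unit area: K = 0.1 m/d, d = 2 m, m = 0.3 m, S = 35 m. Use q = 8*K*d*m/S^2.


q = 8*K*d*m/S^2
q = 8*0.1*2*0.3/35^2
q = 0.4800 / 1225

3.9184e-04 m/d


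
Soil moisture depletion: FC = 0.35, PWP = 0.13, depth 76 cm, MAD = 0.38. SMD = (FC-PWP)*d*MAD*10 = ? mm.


SMD = (FC - PWP) * d * MAD * 10
SMD = (0.35 - 0.13) * 76 * 0.38 * 10
SMD = 0.2200 * 76 * 0.38 * 10

63.5360 mm


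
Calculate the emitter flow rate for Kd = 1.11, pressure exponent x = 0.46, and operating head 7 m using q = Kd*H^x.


q = Kd * H^x = 1.11 * 7^0.46 = 1.11 * 2.447626

2.7169 L/h


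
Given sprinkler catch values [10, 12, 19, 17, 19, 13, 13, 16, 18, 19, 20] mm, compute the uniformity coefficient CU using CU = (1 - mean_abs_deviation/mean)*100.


mean = 16.000000 mm
MAD = 2.909091 mm
CU = (1 - 2.909091/16.000000)*100

81.8182 %


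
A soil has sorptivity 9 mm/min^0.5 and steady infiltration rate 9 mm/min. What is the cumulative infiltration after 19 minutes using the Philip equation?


F = S*sqrt(t) + A*t
F = 9*sqrt(19) + 9*19
F = 9*4.358899 + 171

210.2301 mm


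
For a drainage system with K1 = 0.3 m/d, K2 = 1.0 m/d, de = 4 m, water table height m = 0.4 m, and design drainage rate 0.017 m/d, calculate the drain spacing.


S^2 = 8*K2*de*m/q + 4*K1*m^2/q
S^2 = 8*1.0*4*0.4/0.017 + 4*0.3*0.4^2/0.017
S = sqrt(764.2353)

27.6448 m


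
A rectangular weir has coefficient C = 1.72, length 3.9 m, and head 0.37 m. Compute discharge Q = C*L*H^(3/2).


Q = C * L * H^(3/2) = 1.72 * 3.9 * 0.37^1.5 = 1.72 * 3.9 * 0.225062

1.5097 m^3/s


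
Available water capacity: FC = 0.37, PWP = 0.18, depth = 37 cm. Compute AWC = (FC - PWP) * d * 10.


AWC = (FC - PWP) * d * 10
AWC = (0.37 - 0.18) * 37 * 10
AWC = 0.1900 * 37 * 10

70.3000 mm


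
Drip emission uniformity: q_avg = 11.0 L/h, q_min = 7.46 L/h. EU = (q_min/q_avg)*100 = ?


EU = (q_min/q_avg)*100 = (7.46/11.0)*100 = 67.8182%

67.8182 %


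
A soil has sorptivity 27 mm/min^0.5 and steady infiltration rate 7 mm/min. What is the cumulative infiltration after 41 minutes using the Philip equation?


F = S*sqrt(t) + A*t
F = 27*sqrt(41) + 7*41
F = 27*6.403124 + 287

459.8843 mm


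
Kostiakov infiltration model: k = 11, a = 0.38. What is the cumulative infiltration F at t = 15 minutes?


F = k * t^a = 11 * 15^0.38
F = 11 * 2.798431

30.7827 mm


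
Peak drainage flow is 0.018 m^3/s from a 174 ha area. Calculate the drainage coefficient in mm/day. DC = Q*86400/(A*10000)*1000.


DC = Q * 86400 / (A * 10000) * 1000
DC = 0.018 * 86400 / (174 * 10000) * 1000
DC = 1555200.0000 / 1740000

0.8938 mm/day


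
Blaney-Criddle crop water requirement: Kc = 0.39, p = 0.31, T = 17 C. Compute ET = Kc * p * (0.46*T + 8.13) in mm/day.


ET = Kc * p * (0.46*T + 8.13)
ET = 0.39 * 0.31 * (0.46*17 + 8.13)
ET = 0.39 * 0.31 * 15.9500

1.9284 mm/day


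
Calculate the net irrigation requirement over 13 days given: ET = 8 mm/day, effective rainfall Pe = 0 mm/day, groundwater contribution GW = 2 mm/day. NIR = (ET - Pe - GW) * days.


Daily deficit = ET - Pe - GW = 8 - 0 - 2 = 6 mm/day
NIR = 6 * 13 = 78 mm

78.0000 mm


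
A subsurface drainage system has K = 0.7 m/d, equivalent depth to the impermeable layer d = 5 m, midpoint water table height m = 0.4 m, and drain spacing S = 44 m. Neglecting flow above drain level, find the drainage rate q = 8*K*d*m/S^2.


q = 8*K*d*m/S^2
q = 8*0.7*5*0.4/44^2
q = 11.2000 / 1936

0.0058 m/d


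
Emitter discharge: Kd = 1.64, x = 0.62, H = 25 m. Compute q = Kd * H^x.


q = Kd * H^x = 1.64 * 25^0.62 = 1.64 * 7.357374

12.0661 L/h


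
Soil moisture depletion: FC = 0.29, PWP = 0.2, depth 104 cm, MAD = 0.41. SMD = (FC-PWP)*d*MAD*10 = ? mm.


SMD = (FC - PWP) * d * MAD * 10
SMD = (0.29 - 0.2) * 104 * 0.41 * 10
SMD = 0.0900 * 104 * 0.41 * 10

38.3760 mm


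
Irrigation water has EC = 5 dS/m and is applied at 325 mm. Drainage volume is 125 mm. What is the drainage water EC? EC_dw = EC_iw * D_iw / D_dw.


EC_dw = EC_iw * D_iw / D_dw
EC_dw = 5 * 325 / 125
EC_dw = 1625 / 125

13.0000 dS/m


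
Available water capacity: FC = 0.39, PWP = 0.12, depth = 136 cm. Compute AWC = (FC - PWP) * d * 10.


AWC = (FC - PWP) * d * 10
AWC = (0.39 - 0.12) * 136 * 10
AWC = 0.2700 * 136 * 10

367.2000 mm


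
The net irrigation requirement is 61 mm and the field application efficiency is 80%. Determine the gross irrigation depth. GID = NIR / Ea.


Ea = 80% = 0.8
GID = NIR / Ea = 61 / 0.8 = 76.2500 mm

76.2500 mm


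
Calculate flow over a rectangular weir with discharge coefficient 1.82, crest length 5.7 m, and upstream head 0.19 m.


Q = C * L * H^(3/2) = 1.82 * 5.7 * 0.19^1.5 = 1.82 * 5.7 * 0.082819

0.8592 m^3/s


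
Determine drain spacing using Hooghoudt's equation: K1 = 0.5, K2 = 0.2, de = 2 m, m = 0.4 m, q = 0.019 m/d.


S^2 = 8*K2*de*m/q + 4*K1*m^2/q
S^2 = 8*0.2*2*0.4/0.019 + 4*0.5*0.4^2/0.019
S = sqrt(84.2105)

9.1766 m


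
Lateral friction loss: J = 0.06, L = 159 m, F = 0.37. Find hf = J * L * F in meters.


hf = J * L * F = 0.06 * 159 * 0.37 = 3.5298 m

3.5298 m


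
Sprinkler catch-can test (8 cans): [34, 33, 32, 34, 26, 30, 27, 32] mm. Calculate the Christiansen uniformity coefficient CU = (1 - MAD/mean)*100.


mean = 31.000000 mm
MAD = 2.500000 mm
CU = (1 - 2.500000/31.000000)*100

91.9355 %


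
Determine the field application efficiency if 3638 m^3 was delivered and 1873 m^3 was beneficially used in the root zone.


Ea = V_root / V_field * 100 = 1873 / 3638 * 100 = 51.4843%

51.4843 %


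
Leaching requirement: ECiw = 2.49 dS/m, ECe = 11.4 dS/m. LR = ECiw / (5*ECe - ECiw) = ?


LR = ECiw / (5*ECe - ECiw)
LR = 2.49 / (5*11.4 - 2.49)
LR = 2.49 / 54.5100

0.0457


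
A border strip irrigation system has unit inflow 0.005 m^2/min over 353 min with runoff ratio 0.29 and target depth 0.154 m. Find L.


L = q*t/((1+r)*Z)
L = 0.005*353/((1+0.29)*0.154)
L = 1.765/0.19866

8.8845 m


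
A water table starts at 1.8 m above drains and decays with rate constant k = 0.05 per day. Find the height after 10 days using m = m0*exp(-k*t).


m = m0 * exp(-k*t)
m = 1.8 * exp(-0.05 * 10)
m = 1.8 * exp(-0.5000)

1.0918 m


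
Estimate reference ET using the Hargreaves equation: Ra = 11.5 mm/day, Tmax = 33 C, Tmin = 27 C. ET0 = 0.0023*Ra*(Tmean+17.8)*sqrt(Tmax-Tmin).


Tmean = (Tmax + Tmin)/2 = (33 + 27)/2 = 30.0
ET0 = 0.0023 * 11.5 * (30.0 + 17.8) * sqrt(33 - 27)
ET0 = 0.0023 * 11.5 * 47.8 * 2.449490

3.0969 mm/day


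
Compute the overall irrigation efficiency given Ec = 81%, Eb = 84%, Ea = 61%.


Ec = 0.81, Eb = 0.84, Ea = 0.61
E = 0.81 * 0.84 * 0.61 * 100 = 41.5044%

41.5044 %


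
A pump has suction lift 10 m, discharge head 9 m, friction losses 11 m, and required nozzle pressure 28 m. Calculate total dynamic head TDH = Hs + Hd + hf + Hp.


TDH = Hs + Hd + hf + Hp = 10 + 9 + 11 + 28 = 58

58 m


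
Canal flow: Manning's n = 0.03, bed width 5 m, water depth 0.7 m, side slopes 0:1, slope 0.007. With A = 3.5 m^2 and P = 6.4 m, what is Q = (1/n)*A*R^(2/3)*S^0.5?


R = A/P = 3.5/6.4 = 0.546875
Q = (1/0.03) * 3.5 * 0.546875^(2/3) * 0.007^0.5

6.5276 m^3/s


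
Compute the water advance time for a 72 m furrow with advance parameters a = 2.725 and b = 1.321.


t = (L/a)^(1/b)
t = (72/2.725)^(1/1.321)
t = 26.422018^(1/1.321)

11.9243 min


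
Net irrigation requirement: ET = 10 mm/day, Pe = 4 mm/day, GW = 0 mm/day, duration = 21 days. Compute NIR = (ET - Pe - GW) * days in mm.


Daily deficit = ET - Pe - GW = 10 - 4 - 0 = 6 mm/day
NIR = 6 * 21 = 126 mm

126.0000 mm


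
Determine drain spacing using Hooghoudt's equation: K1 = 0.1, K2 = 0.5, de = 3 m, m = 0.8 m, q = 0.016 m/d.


S^2 = 8*K2*de*m/q + 4*K1*m^2/q
S^2 = 8*0.5*3*0.8/0.016 + 4*0.1*0.8^2/0.016
S = sqrt(616.0000)

24.8193 m


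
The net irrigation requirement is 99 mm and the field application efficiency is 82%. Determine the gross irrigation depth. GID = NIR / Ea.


Ea = 82% = 0.82
GID = NIR / Ea = 99 / 0.82 = 120.7317 mm

120.7317 mm


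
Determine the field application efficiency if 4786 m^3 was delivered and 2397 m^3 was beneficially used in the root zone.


Ea = V_root / V_field * 100 = 2397 / 4786 * 100 = 50.0836%

50.0836 %


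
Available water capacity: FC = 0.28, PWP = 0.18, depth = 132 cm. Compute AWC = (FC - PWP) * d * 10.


AWC = (FC - PWP) * d * 10
AWC = (0.28 - 0.18) * 132 * 10
AWC = 0.1000 * 132 * 10

132.0000 mm


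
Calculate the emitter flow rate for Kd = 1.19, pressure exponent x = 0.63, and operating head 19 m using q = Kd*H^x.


q = Kd * H^x = 1.19 * 19^0.63 = 1.19 * 6.391676

7.6061 L/h


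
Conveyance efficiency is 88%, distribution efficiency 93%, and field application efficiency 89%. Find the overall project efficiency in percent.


Ec = 0.88, Eb = 0.93, Ea = 0.89
E = 0.88 * 0.93 * 0.89 * 100 = 72.8376%

72.8376 %


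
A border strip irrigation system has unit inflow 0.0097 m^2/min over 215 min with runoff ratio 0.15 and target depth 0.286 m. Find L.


L = q*t/((1+r)*Z)
L = 0.0097*215/((1+0.15)*0.286)
L = 2.0855/0.3289

6.3408 m


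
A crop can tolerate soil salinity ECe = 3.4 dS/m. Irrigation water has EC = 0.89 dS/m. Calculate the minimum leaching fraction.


LR = ECiw / (5*ECe - ECiw)
LR = 0.89 / (5*3.4 - 0.89)
LR = 0.89 / 16.1100

0.0552


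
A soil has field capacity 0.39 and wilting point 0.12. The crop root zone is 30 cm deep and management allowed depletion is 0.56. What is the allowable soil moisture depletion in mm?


SMD = (FC - PWP) * d * MAD * 10
SMD = (0.39 - 0.12) * 30 * 0.56 * 10
SMD = 0.2700 * 30 * 0.56 * 10

45.3600 mm


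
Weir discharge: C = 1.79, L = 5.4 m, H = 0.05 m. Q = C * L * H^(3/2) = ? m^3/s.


Q = C * L * H^(3/2) = 1.79 * 5.4 * 0.05^1.5 = 1.79 * 5.4 * 0.011180

0.1081 m^3/s


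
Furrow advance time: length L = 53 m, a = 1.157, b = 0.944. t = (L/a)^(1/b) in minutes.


t = (L/a)^(1/b)
t = (53/1.157)^(1/0.944)
t = 45.808124^(1/0.944)

57.4742 min


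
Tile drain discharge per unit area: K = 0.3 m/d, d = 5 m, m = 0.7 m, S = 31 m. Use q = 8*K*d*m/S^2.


q = 8*K*d*m/S^2
q = 8*0.3*5*0.7/31^2
q = 8.4000 / 961

0.0087 m/d


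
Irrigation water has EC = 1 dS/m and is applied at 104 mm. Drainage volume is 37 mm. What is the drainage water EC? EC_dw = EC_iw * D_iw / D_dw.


EC_dw = EC_iw * D_iw / D_dw
EC_dw = 1 * 104 / 37
EC_dw = 104 / 37

2.8108 dS/m


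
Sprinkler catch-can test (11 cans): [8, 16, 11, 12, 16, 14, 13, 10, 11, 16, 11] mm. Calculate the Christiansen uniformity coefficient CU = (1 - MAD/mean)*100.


mean = 12.545455 mm
MAD = 2.231405 mm
CU = (1 - 2.231405/12.545455)*100

82.2134 %


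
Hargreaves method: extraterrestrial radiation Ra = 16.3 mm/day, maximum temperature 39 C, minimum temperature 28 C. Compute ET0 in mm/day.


Tmean = (Tmax + Tmin)/2 = (39 + 28)/2 = 33.5
ET0 = 0.0023 * 16.3 * (33.5 + 17.8) * sqrt(39 - 28)
ET0 = 0.0023 * 16.3 * 51.3 * 3.316625

6.3787 mm/day


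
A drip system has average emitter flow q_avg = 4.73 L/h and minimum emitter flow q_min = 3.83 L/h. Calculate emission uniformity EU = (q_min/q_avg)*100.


EU = (q_min/q_avg)*100 = (3.83/4.73)*100 = 80.9725%

80.9725 %


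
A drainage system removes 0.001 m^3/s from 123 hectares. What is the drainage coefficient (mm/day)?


DC = Q * 86400 / (A * 10000) * 1000
DC = 0.001 * 86400 / (123 * 10000) * 1000
DC = 86400.0000 / 1230000

0.0702 mm/day


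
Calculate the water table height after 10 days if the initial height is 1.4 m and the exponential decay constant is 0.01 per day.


m = m0 * exp(-k*t)
m = 1.4 * exp(-0.01 * 10)
m = 1.4 * exp(-0.1000)

1.2668 m


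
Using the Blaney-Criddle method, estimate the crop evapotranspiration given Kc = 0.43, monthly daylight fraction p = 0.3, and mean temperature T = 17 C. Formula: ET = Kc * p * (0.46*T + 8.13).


ET = Kc * p * (0.46*T + 8.13)
ET = 0.43 * 0.3 * (0.46*17 + 8.13)
ET = 0.43 * 0.3 * 15.9500

2.0575 mm/day


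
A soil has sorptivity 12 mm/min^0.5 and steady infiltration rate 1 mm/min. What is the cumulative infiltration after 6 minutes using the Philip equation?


F = S*sqrt(t) + A*t
F = 12*sqrt(6) + 1*6
F = 12*2.449490 + 6

35.3939 mm


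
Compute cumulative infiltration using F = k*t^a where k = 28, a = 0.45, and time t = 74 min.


F = k * t^a = 28 * 74^0.45
F = 28 * 6.936722

194.2282 mm


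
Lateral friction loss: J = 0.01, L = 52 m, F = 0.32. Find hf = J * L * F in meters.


hf = J * L * F = 0.01 * 52 * 0.32 = 0.1664 m

0.1664 m


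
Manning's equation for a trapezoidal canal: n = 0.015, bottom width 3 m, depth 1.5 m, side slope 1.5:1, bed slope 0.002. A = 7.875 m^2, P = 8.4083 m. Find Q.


R = A/P = 7.875/8.4083 = 0.936575
Q = (1/0.015) * 7.875 * 0.936575^(2/3) * 0.002^0.5

22.4752 m^3/s


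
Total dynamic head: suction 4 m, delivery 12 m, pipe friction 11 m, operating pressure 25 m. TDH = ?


TDH = Hs + Hd + hf + Hp = 4 + 12 + 11 + 25 = 52

52 m


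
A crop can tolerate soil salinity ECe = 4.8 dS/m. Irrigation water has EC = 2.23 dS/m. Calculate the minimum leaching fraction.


LR = ECiw / (5*ECe - ECiw)
LR = 2.23 / (5*4.8 - 2.23)
LR = 2.23 / 21.7700

0.1024


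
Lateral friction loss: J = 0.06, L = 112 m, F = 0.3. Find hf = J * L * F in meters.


hf = J * L * F = 0.06 * 112 * 0.3 = 2.0160 m

2.0160 m


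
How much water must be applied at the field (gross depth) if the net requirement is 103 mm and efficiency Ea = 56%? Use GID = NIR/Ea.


Ea = 56% = 0.56
GID = NIR / Ea = 103 / 0.56 = 183.9286 mm

183.9286 mm


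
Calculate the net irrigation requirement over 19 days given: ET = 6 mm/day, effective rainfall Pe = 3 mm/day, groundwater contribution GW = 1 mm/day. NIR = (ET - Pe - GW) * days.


Daily deficit = ET - Pe - GW = 6 - 3 - 1 = 2 mm/day
NIR = 2 * 19 = 38 mm

38.0000 mm


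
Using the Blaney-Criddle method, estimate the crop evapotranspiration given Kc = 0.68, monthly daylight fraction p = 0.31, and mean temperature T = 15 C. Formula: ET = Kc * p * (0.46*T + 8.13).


ET = Kc * p * (0.46*T + 8.13)
ET = 0.68 * 0.31 * (0.46*15 + 8.13)
ET = 0.68 * 0.31 * 15.0300

3.1683 mm/day


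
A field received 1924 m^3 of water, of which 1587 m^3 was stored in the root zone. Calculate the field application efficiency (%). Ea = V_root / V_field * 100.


Ea = V_root / V_field * 100 = 1587 / 1924 * 100 = 82.4844%

82.4844 %


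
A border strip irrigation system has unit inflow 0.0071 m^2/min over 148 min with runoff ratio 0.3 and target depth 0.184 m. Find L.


L = q*t/((1+r)*Z)
L = 0.0071*148/((1+0.3)*0.184)
L = 1.0508/0.2392

4.3930 m


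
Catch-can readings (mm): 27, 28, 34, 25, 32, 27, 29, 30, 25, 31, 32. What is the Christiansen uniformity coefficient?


mean = 29.090909 mm
MAD = 2.462810 mm
CU = (1 - 2.462810/29.090909)*100

91.5341 %


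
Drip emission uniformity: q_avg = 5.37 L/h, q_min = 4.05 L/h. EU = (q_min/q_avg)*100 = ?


EU = (q_min/q_avg)*100 = (4.05/5.37)*100 = 75.4190%

75.4190 %


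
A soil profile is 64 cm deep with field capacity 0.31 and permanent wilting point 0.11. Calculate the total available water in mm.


AWC = (FC - PWP) * d * 10
AWC = (0.31 - 0.11) * 64 * 10
AWC = 0.2000 * 64 * 10

128.0000 mm


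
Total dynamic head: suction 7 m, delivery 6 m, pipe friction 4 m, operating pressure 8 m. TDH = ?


TDH = Hs + Hd + hf + Hp = 7 + 6 + 4 + 8 = 25

25 m


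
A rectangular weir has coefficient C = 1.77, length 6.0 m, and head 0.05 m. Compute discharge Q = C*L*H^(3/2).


Q = C * L * H^(3/2) = 1.77 * 6.0 * 0.05^1.5 = 1.77 * 6.0 * 0.011180

0.1187 m^3/s


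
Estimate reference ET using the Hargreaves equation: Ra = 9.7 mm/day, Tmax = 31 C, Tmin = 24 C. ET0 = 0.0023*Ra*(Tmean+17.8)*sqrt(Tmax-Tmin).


Tmean = (Tmax + Tmin)/2 = (31 + 24)/2 = 27.5
ET0 = 0.0023 * 9.7 * (27.5 + 17.8) * sqrt(31 - 24)
ET0 = 0.0023 * 9.7 * 45.3 * 2.645751

2.6739 mm/day


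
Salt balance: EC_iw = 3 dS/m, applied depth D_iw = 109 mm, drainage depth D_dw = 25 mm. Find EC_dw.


EC_dw = EC_iw * D_iw / D_dw
EC_dw = 3 * 109 / 25
EC_dw = 327 / 25

13.0800 dS/m


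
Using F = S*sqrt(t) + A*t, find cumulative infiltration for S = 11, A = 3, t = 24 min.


F = S*sqrt(t) + A*t
F = 11*sqrt(24) + 3*24
F = 11*4.898979 + 72

125.8888 mm


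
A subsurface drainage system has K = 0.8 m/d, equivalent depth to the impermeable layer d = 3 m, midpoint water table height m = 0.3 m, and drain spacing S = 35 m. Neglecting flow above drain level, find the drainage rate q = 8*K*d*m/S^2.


q = 8*K*d*m/S^2
q = 8*0.8*3*0.3/35^2
q = 5.7600 / 1225

0.0047 m/d


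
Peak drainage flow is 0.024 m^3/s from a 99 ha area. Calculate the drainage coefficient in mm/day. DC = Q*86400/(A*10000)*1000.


DC = Q * 86400 / (A * 10000) * 1000
DC = 0.024 * 86400 / (99 * 10000) * 1000
DC = 2073600.0000 / 990000

2.0945 mm/day


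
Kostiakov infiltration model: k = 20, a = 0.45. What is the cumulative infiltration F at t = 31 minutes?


F = k * t^a = 20 * 31^0.45
F = 20 * 4.689351

93.7870 mm


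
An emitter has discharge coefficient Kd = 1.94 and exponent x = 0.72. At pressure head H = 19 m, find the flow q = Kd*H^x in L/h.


q = Kd * H^x = 1.94 * 19^0.72 = 1.94 * 8.331105

16.1623 L/h


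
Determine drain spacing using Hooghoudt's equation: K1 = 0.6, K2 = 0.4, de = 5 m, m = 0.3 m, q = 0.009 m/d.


S^2 = 8*K2*de*m/q + 4*K1*m^2/q
S^2 = 8*0.4*5*0.3/0.009 + 4*0.6*0.3^2/0.009
S = sqrt(557.3333)

23.6079 m


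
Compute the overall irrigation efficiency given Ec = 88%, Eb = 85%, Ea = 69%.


Ec = 0.88, Eb = 0.85, Ea = 0.69
E = 0.88 * 0.85 * 0.69 * 100 = 51.6120%

51.6120 %


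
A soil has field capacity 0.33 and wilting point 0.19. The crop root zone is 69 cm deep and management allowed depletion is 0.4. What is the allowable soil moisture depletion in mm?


SMD = (FC - PWP) * d * MAD * 10
SMD = (0.33 - 0.19) * 69 * 0.4 * 10
SMD = 0.1400 * 69 * 0.4 * 10

38.6400 mm


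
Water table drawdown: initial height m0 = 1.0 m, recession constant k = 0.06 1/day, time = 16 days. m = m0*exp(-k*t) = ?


m = m0 * exp(-k*t)
m = 1.0 * exp(-0.06 * 16)
m = 1.0 * exp(-0.9600)

0.3829 m


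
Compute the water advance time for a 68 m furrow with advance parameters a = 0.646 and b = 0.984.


t = (L/a)^(1/b)
t = (68/0.646)^(1/0.984)
t = 105.263158^(1/0.984)

113.5426 min


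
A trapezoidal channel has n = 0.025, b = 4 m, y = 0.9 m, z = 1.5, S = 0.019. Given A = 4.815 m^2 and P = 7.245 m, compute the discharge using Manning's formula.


R = A/P = 4.815/7.245 = 0.664596
Q = (1/0.025) * 4.815 * 0.664596^(2/3) * 0.019^0.5

20.2180 m^3/s


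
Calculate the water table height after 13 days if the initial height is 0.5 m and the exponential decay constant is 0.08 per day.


m = m0 * exp(-k*t)
m = 0.5 * exp(-0.08 * 13)
m = 0.5 * exp(-1.0400)

0.1767 m


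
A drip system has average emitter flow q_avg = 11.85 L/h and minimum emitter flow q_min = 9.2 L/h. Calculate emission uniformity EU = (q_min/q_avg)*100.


EU = (q_min/q_avg)*100 = (9.2/11.85)*100 = 77.6371%

77.6371 %


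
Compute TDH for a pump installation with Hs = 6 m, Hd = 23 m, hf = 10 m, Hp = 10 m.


TDH = Hs + Hd + hf + Hp = 6 + 23 + 10 + 10 = 49

49 m


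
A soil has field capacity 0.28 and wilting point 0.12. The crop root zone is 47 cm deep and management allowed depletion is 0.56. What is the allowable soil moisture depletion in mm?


SMD = (FC - PWP) * d * MAD * 10
SMD = (0.28 - 0.12) * 47 * 0.56 * 10
SMD = 0.1600 * 47 * 0.56 * 10

42.1120 mm


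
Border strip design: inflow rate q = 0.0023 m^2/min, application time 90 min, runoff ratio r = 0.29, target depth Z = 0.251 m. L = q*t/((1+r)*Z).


L = q*t/((1+r)*Z)
L = 0.0023*90/((1+0.29)*0.251)
L = 0.207/0.32379

0.6393 m


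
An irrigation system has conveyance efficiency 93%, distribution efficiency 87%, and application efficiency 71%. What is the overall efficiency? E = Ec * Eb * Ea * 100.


Ec = 0.93, Eb = 0.87, Ea = 0.71
E = 0.93 * 0.87 * 0.71 * 100 = 57.4461%

57.4461 %


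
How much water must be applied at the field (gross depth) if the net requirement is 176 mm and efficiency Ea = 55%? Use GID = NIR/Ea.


Ea = 55% = 0.55
GID = NIR / Ea = 176 / 0.55 = 320.0000 mm

320.0000 mm


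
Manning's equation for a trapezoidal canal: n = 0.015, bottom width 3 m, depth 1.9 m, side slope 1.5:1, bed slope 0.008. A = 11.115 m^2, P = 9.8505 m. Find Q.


R = A/P = 11.115/9.8505 = 1.128369
Q = (1/0.015) * 11.115 * 1.128369^(2/3) * 0.008^0.5

71.8341 m^3/s


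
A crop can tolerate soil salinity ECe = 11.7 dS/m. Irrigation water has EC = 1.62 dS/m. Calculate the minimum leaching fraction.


LR = ECiw / (5*ECe - ECiw)
LR = 1.62 / (5*11.7 - 1.62)
LR = 1.62 / 56.8800

0.0285


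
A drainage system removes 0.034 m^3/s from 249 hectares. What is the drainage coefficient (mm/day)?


DC = Q * 86400 / (A * 10000) * 1000
DC = 0.034 * 86400 / (249 * 10000) * 1000
DC = 2937600.0000 / 2490000

1.1798 mm/day


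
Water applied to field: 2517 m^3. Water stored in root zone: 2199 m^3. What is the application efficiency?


Ea = V_root / V_field * 100 = 2199 / 2517 * 100 = 87.3659%

87.3659 %


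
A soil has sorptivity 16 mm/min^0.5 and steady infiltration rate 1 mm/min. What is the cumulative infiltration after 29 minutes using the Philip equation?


F = S*sqrt(t) + A*t
F = 16*sqrt(29) + 1*29
F = 16*5.385165 + 29

115.1626 mm


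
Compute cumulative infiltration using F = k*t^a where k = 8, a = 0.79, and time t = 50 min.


F = k * t^a = 8 * 50^0.79
F = 8 * 21.988029

175.9042 mm


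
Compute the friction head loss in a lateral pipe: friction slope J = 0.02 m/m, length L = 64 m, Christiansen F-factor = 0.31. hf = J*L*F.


hf = J * L * F = 0.02 * 64 * 0.31 = 0.3968 m

0.3968 m


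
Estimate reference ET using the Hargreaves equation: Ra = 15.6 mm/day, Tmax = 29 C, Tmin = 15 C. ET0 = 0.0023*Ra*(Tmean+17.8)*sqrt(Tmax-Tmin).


Tmean = (Tmax + Tmin)/2 = (29 + 15)/2 = 22.0
ET0 = 0.0023 * 15.6 * (22.0 + 17.8) * sqrt(29 - 15)
ET0 = 0.0023 * 15.6 * 39.8 * 3.741657

5.3432 mm/day


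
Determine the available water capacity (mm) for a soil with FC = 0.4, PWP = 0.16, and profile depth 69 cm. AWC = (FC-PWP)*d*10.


AWC = (FC - PWP) * d * 10
AWC = (0.4 - 0.16) * 69 * 10
AWC = 0.2400 * 69 * 10

165.6000 mm


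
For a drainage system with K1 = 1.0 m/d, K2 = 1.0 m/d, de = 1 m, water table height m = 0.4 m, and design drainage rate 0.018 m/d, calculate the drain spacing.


S^2 = 8*K2*de*m/q + 4*K1*m^2/q
S^2 = 8*1.0*1*0.4/0.018 + 4*1.0*0.4^2/0.018
S = sqrt(213.3333)

14.6059 m


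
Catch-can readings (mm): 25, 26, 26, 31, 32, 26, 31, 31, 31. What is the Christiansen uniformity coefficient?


mean = 28.777778 mm
MAD = 2.691358 mm
CU = (1 - 2.691358/28.777778)*100

90.6478 %


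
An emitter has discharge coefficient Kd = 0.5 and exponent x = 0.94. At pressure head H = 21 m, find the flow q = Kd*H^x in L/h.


q = Kd * H^x = 0.5 * 21^0.94 = 0.5 * 17.493880

8.7469 L/h


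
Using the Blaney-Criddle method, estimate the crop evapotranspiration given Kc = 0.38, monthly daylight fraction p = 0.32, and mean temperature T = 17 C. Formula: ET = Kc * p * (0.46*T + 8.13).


ET = Kc * p * (0.46*T + 8.13)
ET = 0.38 * 0.32 * (0.46*17 + 8.13)
ET = 0.38 * 0.32 * 15.9500

1.9395 mm/day


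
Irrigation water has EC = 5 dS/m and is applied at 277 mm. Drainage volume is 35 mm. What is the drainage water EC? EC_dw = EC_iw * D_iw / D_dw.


EC_dw = EC_iw * D_iw / D_dw
EC_dw = 5 * 277 / 35
EC_dw = 1385 / 35

39.5714 dS/m


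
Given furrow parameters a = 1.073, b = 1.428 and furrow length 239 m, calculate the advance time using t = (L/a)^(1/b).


t = (L/a)^(1/b)
t = (239/1.073)^(1/1.428)
t = 222.739981^(1/1.428)

44.0673 min


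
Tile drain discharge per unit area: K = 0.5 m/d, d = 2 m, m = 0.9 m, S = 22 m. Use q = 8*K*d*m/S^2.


q = 8*K*d*m/S^2
q = 8*0.5*2*0.9/22^2
q = 7.2000 / 484

0.0149 m/d


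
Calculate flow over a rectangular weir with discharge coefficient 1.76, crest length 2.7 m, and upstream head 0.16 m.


Q = C * L * H^(3/2) = 1.76 * 2.7 * 0.16^1.5 = 1.76 * 2.7 * 0.064000

0.3041 m^3/s


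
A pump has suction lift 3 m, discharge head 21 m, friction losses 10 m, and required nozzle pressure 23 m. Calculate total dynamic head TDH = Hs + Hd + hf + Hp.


TDH = Hs + Hd + hf + Hp = 3 + 21 + 10 + 23 = 57

57 m


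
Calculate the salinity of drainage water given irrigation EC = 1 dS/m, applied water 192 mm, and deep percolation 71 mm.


EC_dw = EC_iw * D_iw / D_dw
EC_dw = 1 * 192 / 71
EC_dw = 192 / 71

2.7042 dS/m


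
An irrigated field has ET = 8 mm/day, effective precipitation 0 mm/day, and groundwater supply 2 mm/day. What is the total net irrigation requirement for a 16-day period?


Daily deficit = ET - Pe - GW = 8 - 0 - 2 = 6 mm/day
NIR = 6 * 16 = 96 mm

96.0000 mm


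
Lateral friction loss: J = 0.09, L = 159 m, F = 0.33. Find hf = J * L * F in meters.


hf = J * L * F = 0.09 * 159 * 0.33 = 4.7223 m

4.7223 m


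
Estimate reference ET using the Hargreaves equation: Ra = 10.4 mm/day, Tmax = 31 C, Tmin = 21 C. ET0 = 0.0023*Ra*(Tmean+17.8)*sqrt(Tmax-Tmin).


Tmean = (Tmax + Tmin)/2 = (31 + 21)/2 = 26.0
ET0 = 0.0023 * 10.4 * (26.0 + 17.8) * sqrt(31 - 21)
ET0 = 0.0023 * 10.4 * 43.8 * 3.162278

3.3131 mm/day


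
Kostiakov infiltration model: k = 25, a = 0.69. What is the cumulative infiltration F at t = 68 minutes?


F = k * t^a = 25 * 68^0.69
F = 25 * 18.383625

459.5906 mm


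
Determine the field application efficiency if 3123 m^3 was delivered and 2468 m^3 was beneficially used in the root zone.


Ea = V_root / V_field * 100 = 2468 / 3123 * 100 = 79.0266%

79.0266 %


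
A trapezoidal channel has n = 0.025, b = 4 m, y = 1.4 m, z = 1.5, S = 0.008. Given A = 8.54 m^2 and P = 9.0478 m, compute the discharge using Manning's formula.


R = A/P = 8.54/9.0478 = 0.943876
Q = (1/0.025) * 8.54 * 0.943876^(2/3) * 0.008^0.5

29.3995 m^3/s


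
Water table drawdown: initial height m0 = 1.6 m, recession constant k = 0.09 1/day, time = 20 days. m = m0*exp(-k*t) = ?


m = m0 * exp(-k*t)
m = 1.6 * exp(-0.09 * 20)
m = 1.6 * exp(-1.8000)

0.2645 m


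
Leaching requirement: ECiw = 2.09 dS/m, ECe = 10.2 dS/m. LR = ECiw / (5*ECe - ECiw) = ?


LR = ECiw / (5*ECe - ECiw)
LR = 2.09 / (5*10.2 - 2.09)
LR = 2.09 / 48.9100

0.0427


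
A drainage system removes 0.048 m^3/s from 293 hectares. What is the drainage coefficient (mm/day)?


DC = Q * 86400 / (A * 10000) * 1000
DC = 0.048 * 86400 / (293 * 10000) * 1000
DC = 4147200.0000 / 2930000

1.4154 mm/day


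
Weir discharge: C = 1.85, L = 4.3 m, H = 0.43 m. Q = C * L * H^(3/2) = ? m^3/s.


Q = C * L * H^(3/2) = 1.85 * 4.3 * 0.43^1.5 = 1.85 * 4.3 * 0.281970

2.2431 m^3/s


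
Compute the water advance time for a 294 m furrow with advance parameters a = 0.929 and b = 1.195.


t = (L/a)^(1/b)
t = (294/0.929)^(1/1.195)
t = 316.469322^(1/1.195)

123.6880 min


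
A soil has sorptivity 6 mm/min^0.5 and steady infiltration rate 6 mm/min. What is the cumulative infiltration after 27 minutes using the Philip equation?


F = S*sqrt(t) + A*t
F = 6*sqrt(27) + 6*27
F = 6*5.196152 + 162

193.1769 mm


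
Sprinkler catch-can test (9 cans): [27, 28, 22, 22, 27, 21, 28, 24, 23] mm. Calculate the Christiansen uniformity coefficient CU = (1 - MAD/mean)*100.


mean = 24.666667 mm
MAD = 2.518519 mm
CU = (1 - 2.518519/24.666667)*100

89.7898 %


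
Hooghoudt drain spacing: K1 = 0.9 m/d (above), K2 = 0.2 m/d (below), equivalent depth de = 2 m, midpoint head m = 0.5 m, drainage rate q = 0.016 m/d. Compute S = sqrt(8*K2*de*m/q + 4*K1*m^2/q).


S^2 = 8*K2*de*m/q + 4*K1*m^2/q
S^2 = 8*0.2*2*0.5/0.016 + 4*0.9*0.5^2/0.016
S = sqrt(156.2500)

12.5000 m


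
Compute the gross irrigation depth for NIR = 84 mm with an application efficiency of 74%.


Ea = 74% = 0.74
GID = NIR / Ea = 84 / 0.74 = 113.5135 mm

113.5135 mm


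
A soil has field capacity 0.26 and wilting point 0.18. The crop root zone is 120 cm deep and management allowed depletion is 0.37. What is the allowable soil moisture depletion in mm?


SMD = (FC - PWP) * d * MAD * 10
SMD = (0.26 - 0.18) * 120 * 0.37 * 10
SMD = 0.0800 * 120 * 0.37 * 10

35.5200 mm


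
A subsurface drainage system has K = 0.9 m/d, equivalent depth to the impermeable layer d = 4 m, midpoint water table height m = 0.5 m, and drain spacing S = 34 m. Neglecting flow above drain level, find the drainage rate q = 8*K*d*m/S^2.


q = 8*K*d*m/S^2
q = 8*0.9*4*0.5/34^2
q = 14.4000 / 1156

0.0125 m/d


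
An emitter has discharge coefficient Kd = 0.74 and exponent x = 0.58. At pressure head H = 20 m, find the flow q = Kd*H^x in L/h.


q = Kd * H^x = 0.74 * 20^0.58 = 0.74 * 5.683258

4.2056 L/h


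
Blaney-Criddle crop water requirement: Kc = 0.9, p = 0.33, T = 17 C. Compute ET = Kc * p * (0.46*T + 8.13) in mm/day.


ET = Kc * p * (0.46*T + 8.13)
ET = 0.9 * 0.33 * (0.46*17 + 8.13)
ET = 0.9 * 0.33 * 15.9500

4.7372 mm/day


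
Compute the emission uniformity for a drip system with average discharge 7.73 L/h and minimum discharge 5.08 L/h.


EU = (q_min/q_avg)*100 = (5.08/7.73)*100 = 65.7180%

65.7180 %


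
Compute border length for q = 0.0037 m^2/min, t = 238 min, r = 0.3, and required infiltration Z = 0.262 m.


L = q*t/((1+r)*Z)
L = 0.0037*238/((1+0.3)*0.262)
L = 0.8806/0.3406

2.5854 m


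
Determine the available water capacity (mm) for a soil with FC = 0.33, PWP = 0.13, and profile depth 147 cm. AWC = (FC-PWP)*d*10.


AWC = (FC - PWP) * d * 10
AWC = (0.33 - 0.13) * 147 * 10
AWC = 0.2000 * 147 * 10

294.0000 mm


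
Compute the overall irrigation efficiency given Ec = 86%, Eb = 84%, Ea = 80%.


Ec = 0.86, Eb = 0.84, Ea = 0.8
E = 0.86 * 0.84 * 0.8 * 100 = 57.7920%

57.7920 %


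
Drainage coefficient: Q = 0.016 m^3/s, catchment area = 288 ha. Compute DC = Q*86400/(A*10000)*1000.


DC = Q * 86400 / (A * 10000) * 1000
DC = 0.016 * 86400 / (288 * 10000) * 1000
DC = 1382400.0000 / 2880000

0.4800 mm/day


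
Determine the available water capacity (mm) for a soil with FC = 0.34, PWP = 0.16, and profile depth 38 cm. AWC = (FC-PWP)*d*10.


AWC = (FC - PWP) * d * 10
AWC = (0.34 - 0.16) * 38 * 10
AWC = 0.1800 * 38 * 10

68.4000 mm


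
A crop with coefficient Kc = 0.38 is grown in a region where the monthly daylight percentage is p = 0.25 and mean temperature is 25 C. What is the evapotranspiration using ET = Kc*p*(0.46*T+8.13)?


ET = Kc * p * (0.46*T + 8.13)
ET = 0.38 * 0.25 * (0.46*25 + 8.13)
ET = 0.38 * 0.25 * 19.6300

1.8649 mm/day


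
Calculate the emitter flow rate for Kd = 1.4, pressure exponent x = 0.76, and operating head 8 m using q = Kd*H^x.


q = Kd * H^x = 1.4 * 8^0.76 = 1.4 * 4.856780

6.7995 L/h


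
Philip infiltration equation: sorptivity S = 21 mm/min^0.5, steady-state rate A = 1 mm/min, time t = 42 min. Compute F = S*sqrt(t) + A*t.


F = S*sqrt(t) + A*t
F = 21*sqrt(42) + 1*42
F = 21*6.480741 + 42

178.0956 mm


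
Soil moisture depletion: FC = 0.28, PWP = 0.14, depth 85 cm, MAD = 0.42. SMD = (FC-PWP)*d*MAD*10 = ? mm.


SMD = (FC - PWP) * d * MAD * 10
SMD = (0.28 - 0.14) * 85 * 0.42 * 10
SMD = 0.1400 * 85 * 0.42 * 10

49.9800 mm


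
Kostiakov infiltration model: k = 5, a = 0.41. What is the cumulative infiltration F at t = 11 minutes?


F = k * t^a = 5 * 11^0.41
F = 5 * 2.672828

13.3641 mm


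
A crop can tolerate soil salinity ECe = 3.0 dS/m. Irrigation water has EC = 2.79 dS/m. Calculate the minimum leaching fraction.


LR = ECiw / (5*ECe - ECiw)
LR = 2.79 / (5*3.0 - 2.79)
LR = 2.79 / 12.2100

0.2285


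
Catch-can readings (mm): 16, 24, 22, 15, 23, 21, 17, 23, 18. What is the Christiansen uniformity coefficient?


mean = 19.888889 mm
MAD = 3.012346 mm
CU = (1 - 3.012346/19.888889)*100

84.8541 %


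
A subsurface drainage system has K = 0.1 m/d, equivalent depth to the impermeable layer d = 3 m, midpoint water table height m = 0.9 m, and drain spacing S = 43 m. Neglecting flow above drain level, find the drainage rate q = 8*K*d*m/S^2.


q = 8*K*d*m/S^2
q = 8*0.1*3*0.9/43^2
q = 2.1600 / 1849

0.0012 m/d


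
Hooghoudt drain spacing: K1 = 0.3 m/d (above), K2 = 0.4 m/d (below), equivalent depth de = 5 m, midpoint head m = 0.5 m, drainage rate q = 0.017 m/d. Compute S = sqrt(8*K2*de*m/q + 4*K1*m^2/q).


S^2 = 8*K2*de*m/q + 4*K1*m^2/q
S^2 = 8*0.4*5*0.5/0.017 + 4*0.3*0.5^2/0.017
S = sqrt(488.2353)

22.0960 m
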